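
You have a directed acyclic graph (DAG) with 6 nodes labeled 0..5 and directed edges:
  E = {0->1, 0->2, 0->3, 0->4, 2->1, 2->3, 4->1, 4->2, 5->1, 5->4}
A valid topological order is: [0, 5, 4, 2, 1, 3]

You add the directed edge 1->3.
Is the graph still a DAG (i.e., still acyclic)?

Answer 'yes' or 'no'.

Answer: yes

Derivation:
Given toposort: [0, 5, 4, 2, 1, 3]
Position of 1: index 4; position of 3: index 5
New edge 1->3: forward
Forward edge: respects the existing order. Still a DAG, same toposort still valid.
Still a DAG? yes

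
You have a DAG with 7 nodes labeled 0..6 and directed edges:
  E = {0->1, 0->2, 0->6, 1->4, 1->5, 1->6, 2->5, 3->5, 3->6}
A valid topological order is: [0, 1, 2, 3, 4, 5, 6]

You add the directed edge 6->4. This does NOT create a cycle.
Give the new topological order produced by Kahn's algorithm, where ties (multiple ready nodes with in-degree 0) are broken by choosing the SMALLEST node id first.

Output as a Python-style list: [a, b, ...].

Old toposort: [0, 1, 2, 3, 4, 5, 6]
Added edge: 6->4
Position of 6 (6) > position of 4 (4). Must reorder: 6 must now come before 4.
Run Kahn's algorithm (break ties by smallest node id):
  initial in-degrees: [0, 1, 1, 0, 2, 3, 3]
  ready (indeg=0): [0, 3]
  pop 0: indeg[1]->0; indeg[2]->0; indeg[6]->2 | ready=[1, 2, 3] | order so far=[0]
  pop 1: indeg[4]->1; indeg[5]->2; indeg[6]->1 | ready=[2, 3] | order so far=[0, 1]
  pop 2: indeg[5]->1 | ready=[3] | order so far=[0, 1, 2]
  pop 3: indeg[5]->0; indeg[6]->0 | ready=[5, 6] | order so far=[0, 1, 2, 3]
  pop 5: no out-edges | ready=[6] | order so far=[0, 1, 2, 3, 5]
  pop 6: indeg[4]->0 | ready=[4] | order so far=[0, 1, 2, 3, 5, 6]
  pop 4: no out-edges | ready=[] | order so far=[0, 1, 2, 3, 5, 6, 4]
  Result: [0, 1, 2, 3, 5, 6, 4]

Answer: [0, 1, 2, 3, 5, 6, 4]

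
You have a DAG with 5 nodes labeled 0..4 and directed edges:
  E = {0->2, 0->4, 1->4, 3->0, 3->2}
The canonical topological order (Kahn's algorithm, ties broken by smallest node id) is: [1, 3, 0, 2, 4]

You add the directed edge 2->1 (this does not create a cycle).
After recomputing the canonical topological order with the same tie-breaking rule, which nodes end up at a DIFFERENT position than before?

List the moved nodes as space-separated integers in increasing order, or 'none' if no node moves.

Old toposort: [1, 3, 0, 2, 4]
Added edge 2->1
Recompute Kahn (smallest-id tiebreak):
  initial in-degrees: [1, 1, 2, 0, 2]
  ready (indeg=0): [3]
  pop 3: indeg[0]->0; indeg[2]->1 | ready=[0] | order so far=[3]
  pop 0: indeg[2]->0; indeg[4]->1 | ready=[2] | order so far=[3, 0]
  pop 2: indeg[1]->0 | ready=[1] | order so far=[3, 0, 2]
  pop 1: indeg[4]->0 | ready=[4] | order so far=[3, 0, 2, 1]
  pop 4: no out-edges | ready=[] | order so far=[3, 0, 2, 1, 4]
New canonical toposort: [3, 0, 2, 1, 4]
Compare positions:
  Node 0: index 2 -> 1 (moved)
  Node 1: index 0 -> 3 (moved)
  Node 2: index 3 -> 2 (moved)
  Node 3: index 1 -> 0 (moved)
  Node 4: index 4 -> 4 (same)
Nodes that changed position: 0 1 2 3

Answer: 0 1 2 3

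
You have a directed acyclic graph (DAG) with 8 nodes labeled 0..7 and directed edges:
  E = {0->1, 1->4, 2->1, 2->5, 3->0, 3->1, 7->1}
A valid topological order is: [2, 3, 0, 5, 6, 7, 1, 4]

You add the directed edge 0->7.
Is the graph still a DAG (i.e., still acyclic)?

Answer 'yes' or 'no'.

Answer: yes

Derivation:
Given toposort: [2, 3, 0, 5, 6, 7, 1, 4]
Position of 0: index 2; position of 7: index 5
New edge 0->7: forward
Forward edge: respects the existing order. Still a DAG, same toposort still valid.
Still a DAG? yes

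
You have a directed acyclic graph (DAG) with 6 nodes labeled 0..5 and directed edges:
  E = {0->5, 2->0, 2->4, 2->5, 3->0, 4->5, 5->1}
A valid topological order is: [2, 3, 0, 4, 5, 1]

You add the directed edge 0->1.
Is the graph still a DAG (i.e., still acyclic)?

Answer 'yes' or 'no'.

Given toposort: [2, 3, 0, 4, 5, 1]
Position of 0: index 2; position of 1: index 5
New edge 0->1: forward
Forward edge: respects the existing order. Still a DAG, same toposort still valid.
Still a DAG? yes

Answer: yes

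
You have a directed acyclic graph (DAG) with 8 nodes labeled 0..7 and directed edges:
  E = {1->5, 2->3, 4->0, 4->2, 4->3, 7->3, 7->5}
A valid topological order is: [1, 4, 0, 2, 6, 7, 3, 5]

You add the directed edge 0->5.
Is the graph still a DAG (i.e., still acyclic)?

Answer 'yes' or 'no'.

Given toposort: [1, 4, 0, 2, 6, 7, 3, 5]
Position of 0: index 2; position of 5: index 7
New edge 0->5: forward
Forward edge: respects the existing order. Still a DAG, same toposort still valid.
Still a DAG? yes

Answer: yes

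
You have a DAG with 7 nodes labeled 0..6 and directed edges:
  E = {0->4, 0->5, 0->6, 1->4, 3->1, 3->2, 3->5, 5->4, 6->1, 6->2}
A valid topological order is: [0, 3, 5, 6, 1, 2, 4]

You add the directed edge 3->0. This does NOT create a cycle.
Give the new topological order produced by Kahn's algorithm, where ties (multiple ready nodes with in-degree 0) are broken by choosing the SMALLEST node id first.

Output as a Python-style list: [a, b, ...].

Old toposort: [0, 3, 5, 6, 1, 2, 4]
Added edge: 3->0
Position of 3 (1) > position of 0 (0). Must reorder: 3 must now come before 0.
Run Kahn's algorithm (break ties by smallest node id):
  initial in-degrees: [1, 2, 2, 0, 3, 2, 1]
  ready (indeg=0): [3]
  pop 3: indeg[0]->0; indeg[1]->1; indeg[2]->1; indeg[5]->1 | ready=[0] | order so far=[3]
  pop 0: indeg[4]->2; indeg[5]->0; indeg[6]->0 | ready=[5, 6] | order so far=[3, 0]
  pop 5: indeg[4]->1 | ready=[6] | order so far=[3, 0, 5]
  pop 6: indeg[1]->0; indeg[2]->0 | ready=[1, 2] | order so far=[3, 0, 5, 6]
  pop 1: indeg[4]->0 | ready=[2, 4] | order so far=[3, 0, 5, 6, 1]
  pop 2: no out-edges | ready=[4] | order so far=[3, 0, 5, 6, 1, 2]
  pop 4: no out-edges | ready=[] | order so far=[3, 0, 5, 6, 1, 2, 4]
  Result: [3, 0, 5, 6, 1, 2, 4]

Answer: [3, 0, 5, 6, 1, 2, 4]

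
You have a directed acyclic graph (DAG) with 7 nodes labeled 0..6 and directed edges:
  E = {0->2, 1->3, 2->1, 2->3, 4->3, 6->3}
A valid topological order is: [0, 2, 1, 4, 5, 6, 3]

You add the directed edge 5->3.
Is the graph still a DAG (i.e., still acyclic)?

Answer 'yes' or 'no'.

Given toposort: [0, 2, 1, 4, 5, 6, 3]
Position of 5: index 4; position of 3: index 6
New edge 5->3: forward
Forward edge: respects the existing order. Still a DAG, same toposort still valid.
Still a DAG? yes

Answer: yes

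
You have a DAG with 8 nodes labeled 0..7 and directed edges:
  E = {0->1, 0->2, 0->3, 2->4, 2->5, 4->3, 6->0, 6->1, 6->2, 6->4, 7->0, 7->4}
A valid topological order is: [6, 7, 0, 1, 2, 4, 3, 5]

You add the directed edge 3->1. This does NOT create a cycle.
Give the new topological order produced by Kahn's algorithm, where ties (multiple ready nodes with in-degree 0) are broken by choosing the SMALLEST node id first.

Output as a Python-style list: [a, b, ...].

Answer: [6, 7, 0, 2, 4, 3, 1, 5]

Derivation:
Old toposort: [6, 7, 0, 1, 2, 4, 3, 5]
Added edge: 3->1
Position of 3 (6) > position of 1 (3). Must reorder: 3 must now come before 1.
Run Kahn's algorithm (break ties by smallest node id):
  initial in-degrees: [2, 3, 2, 2, 3, 1, 0, 0]
  ready (indeg=0): [6, 7]
  pop 6: indeg[0]->1; indeg[1]->2; indeg[2]->1; indeg[4]->2 | ready=[7] | order so far=[6]
  pop 7: indeg[0]->0; indeg[4]->1 | ready=[0] | order so far=[6, 7]
  pop 0: indeg[1]->1; indeg[2]->0; indeg[3]->1 | ready=[2] | order so far=[6, 7, 0]
  pop 2: indeg[4]->0; indeg[5]->0 | ready=[4, 5] | order so far=[6, 7, 0, 2]
  pop 4: indeg[3]->0 | ready=[3, 5] | order so far=[6, 7, 0, 2, 4]
  pop 3: indeg[1]->0 | ready=[1, 5] | order so far=[6, 7, 0, 2, 4, 3]
  pop 1: no out-edges | ready=[5] | order so far=[6, 7, 0, 2, 4, 3, 1]
  pop 5: no out-edges | ready=[] | order so far=[6, 7, 0, 2, 4, 3, 1, 5]
  Result: [6, 7, 0, 2, 4, 3, 1, 5]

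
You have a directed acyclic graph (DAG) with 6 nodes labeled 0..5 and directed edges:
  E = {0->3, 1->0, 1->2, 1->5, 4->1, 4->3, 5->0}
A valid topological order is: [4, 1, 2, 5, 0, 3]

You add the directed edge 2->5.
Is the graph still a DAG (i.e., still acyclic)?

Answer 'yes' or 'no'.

Given toposort: [4, 1, 2, 5, 0, 3]
Position of 2: index 2; position of 5: index 3
New edge 2->5: forward
Forward edge: respects the existing order. Still a DAG, same toposort still valid.
Still a DAG? yes

Answer: yes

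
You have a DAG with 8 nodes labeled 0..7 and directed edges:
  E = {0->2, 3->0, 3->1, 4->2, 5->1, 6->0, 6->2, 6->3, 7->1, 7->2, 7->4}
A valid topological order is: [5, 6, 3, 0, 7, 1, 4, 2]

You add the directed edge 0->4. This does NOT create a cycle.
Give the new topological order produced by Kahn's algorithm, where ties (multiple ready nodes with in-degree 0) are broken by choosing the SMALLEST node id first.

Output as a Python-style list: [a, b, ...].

Answer: [5, 6, 3, 0, 7, 1, 4, 2]

Derivation:
Old toposort: [5, 6, 3, 0, 7, 1, 4, 2]
Added edge: 0->4
Position of 0 (3) < position of 4 (6). Old order still valid.
Run Kahn's algorithm (break ties by smallest node id):
  initial in-degrees: [2, 3, 4, 1, 2, 0, 0, 0]
  ready (indeg=0): [5, 6, 7]
  pop 5: indeg[1]->2 | ready=[6, 7] | order so far=[5]
  pop 6: indeg[0]->1; indeg[2]->3; indeg[3]->0 | ready=[3, 7] | order so far=[5, 6]
  pop 3: indeg[0]->0; indeg[1]->1 | ready=[0, 7] | order so far=[5, 6, 3]
  pop 0: indeg[2]->2; indeg[4]->1 | ready=[7] | order so far=[5, 6, 3, 0]
  pop 7: indeg[1]->0; indeg[2]->1; indeg[4]->0 | ready=[1, 4] | order so far=[5, 6, 3, 0, 7]
  pop 1: no out-edges | ready=[4] | order so far=[5, 6, 3, 0, 7, 1]
  pop 4: indeg[2]->0 | ready=[2] | order so far=[5, 6, 3, 0, 7, 1, 4]
  pop 2: no out-edges | ready=[] | order so far=[5, 6, 3, 0, 7, 1, 4, 2]
  Result: [5, 6, 3, 0, 7, 1, 4, 2]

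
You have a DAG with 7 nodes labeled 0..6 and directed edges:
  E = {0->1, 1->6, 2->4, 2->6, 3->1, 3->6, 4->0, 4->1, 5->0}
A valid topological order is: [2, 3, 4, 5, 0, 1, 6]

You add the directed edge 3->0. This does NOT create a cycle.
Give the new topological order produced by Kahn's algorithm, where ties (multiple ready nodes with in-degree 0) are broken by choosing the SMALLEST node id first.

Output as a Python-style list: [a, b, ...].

Answer: [2, 3, 4, 5, 0, 1, 6]

Derivation:
Old toposort: [2, 3, 4, 5, 0, 1, 6]
Added edge: 3->0
Position of 3 (1) < position of 0 (4). Old order still valid.
Run Kahn's algorithm (break ties by smallest node id):
  initial in-degrees: [3, 3, 0, 0, 1, 0, 3]
  ready (indeg=0): [2, 3, 5]
  pop 2: indeg[4]->0; indeg[6]->2 | ready=[3, 4, 5] | order so far=[2]
  pop 3: indeg[0]->2; indeg[1]->2; indeg[6]->1 | ready=[4, 5] | order so far=[2, 3]
  pop 4: indeg[0]->1; indeg[1]->1 | ready=[5] | order so far=[2, 3, 4]
  pop 5: indeg[0]->0 | ready=[0] | order so far=[2, 3, 4, 5]
  pop 0: indeg[1]->0 | ready=[1] | order so far=[2, 3, 4, 5, 0]
  pop 1: indeg[6]->0 | ready=[6] | order so far=[2, 3, 4, 5, 0, 1]
  pop 6: no out-edges | ready=[] | order so far=[2, 3, 4, 5, 0, 1, 6]
  Result: [2, 3, 4, 5, 0, 1, 6]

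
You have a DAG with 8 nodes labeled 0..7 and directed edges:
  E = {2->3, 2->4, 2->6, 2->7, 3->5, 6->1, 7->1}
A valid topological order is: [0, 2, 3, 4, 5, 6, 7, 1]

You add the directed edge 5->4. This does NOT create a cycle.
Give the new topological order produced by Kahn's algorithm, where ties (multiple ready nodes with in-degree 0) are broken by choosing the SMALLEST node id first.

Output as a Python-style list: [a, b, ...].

Old toposort: [0, 2, 3, 4, 5, 6, 7, 1]
Added edge: 5->4
Position of 5 (4) > position of 4 (3). Must reorder: 5 must now come before 4.
Run Kahn's algorithm (break ties by smallest node id):
  initial in-degrees: [0, 2, 0, 1, 2, 1, 1, 1]
  ready (indeg=0): [0, 2]
  pop 0: no out-edges | ready=[2] | order so far=[0]
  pop 2: indeg[3]->0; indeg[4]->1; indeg[6]->0; indeg[7]->0 | ready=[3, 6, 7] | order so far=[0, 2]
  pop 3: indeg[5]->0 | ready=[5, 6, 7] | order so far=[0, 2, 3]
  pop 5: indeg[4]->0 | ready=[4, 6, 7] | order so far=[0, 2, 3, 5]
  pop 4: no out-edges | ready=[6, 7] | order so far=[0, 2, 3, 5, 4]
  pop 6: indeg[1]->1 | ready=[7] | order so far=[0, 2, 3, 5, 4, 6]
  pop 7: indeg[1]->0 | ready=[1] | order so far=[0, 2, 3, 5, 4, 6, 7]
  pop 1: no out-edges | ready=[] | order so far=[0, 2, 3, 5, 4, 6, 7, 1]
  Result: [0, 2, 3, 5, 4, 6, 7, 1]

Answer: [0, 2, 3, 5, 4, 6, 7, 1]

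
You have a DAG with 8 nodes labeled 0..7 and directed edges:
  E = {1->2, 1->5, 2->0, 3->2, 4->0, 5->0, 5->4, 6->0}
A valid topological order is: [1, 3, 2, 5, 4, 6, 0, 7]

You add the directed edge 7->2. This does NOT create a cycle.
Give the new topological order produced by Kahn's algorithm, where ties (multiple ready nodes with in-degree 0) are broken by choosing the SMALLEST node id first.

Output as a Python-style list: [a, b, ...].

Answer: [1, 3, 5, 4, 6, 7, 2, 0]

Derivation:
Old toposort: [1, 3, 2, 5, 4, 6, 0, 7]
Added edge: 7->2
Position of 7 (7) > position of 2 (2). Must reorder: 7 must now come before 2.
Run Kahn's algorithm (break ties by smallest node id):
  initial in-degrees: [4, 0, 3, 0, 1, 1, 0, 0]
  ready (indeg=0): [1, 3, 6, 7]
  pop 1: indeg[2]->2; indeg[5]->0 | ready=[3, 5, 6, 7] | order so far=[1]
  pop 3: indeg[2]->1 | ready=[5, 6, 7] | order so far=[1, 3]
  pop 5: indeg[0]->3; indeg[4]->0 | ready=[4, 6, 7] | order so far=[1, 3, 5]
  pop 4: indeg[0]->2 | ready=[6, 7] | order so far=[1, 3, 5, 4]
  pop 6: indeg[0]->1 | ready=[7] | order so far=[1, 3, 5, 4, 6]
  pop 7: indeg[2]->0 | ready=[2] | order so far=[1, 3, 5, 4, 6, 7]
  pop 2: indeg[0]->0 | ready=[0] | order so far=[1, 3, 5, 4, 6, 7, 2]
  pop 0: no out-edges | ready=[] | order so far=[1, 3, 5, 4, 6, 7, 2, 0]
  Result: [1, 3, 5, 4, 6, 7, 2, 0]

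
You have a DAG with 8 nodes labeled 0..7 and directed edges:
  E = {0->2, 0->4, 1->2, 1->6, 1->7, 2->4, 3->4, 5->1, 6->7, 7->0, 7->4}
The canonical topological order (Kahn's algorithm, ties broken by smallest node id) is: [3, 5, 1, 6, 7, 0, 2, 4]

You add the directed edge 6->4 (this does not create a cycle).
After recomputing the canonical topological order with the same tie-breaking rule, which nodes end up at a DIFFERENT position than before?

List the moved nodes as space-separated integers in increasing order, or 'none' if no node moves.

Answer: none

Derivation:
Old toposort: [3, 5, 1, 6, 7, 0, 2, 4]
Added edge 6->4
Recompute Kahn (smallest-id tiebreak):
  initial in-degrees: [1, 1, 2, 0, 5, 0, 1, 2]
  ready (indeg=0): [3, 5]
  pop 3: indeg[4]->4 | ready=[5] | order so far=[3]
  pop 5: indeg[1]->0 | ready=[1] | order so far=[3, 5]
  pop 1: indeg[2]->1; indeg[6]->0; indeg[7]->1 | ready=[6] | order so far=[3, 5, 1]
  pop 6: indeg[4]->3; indeg[7]->0 | ready=[7] | order so far=[3, 5, 1, 6]
  pop 7: indeg[0]->0; indeg[4]->2 | ready=[0] | order so far=[3, 5, 1, 6, 7]
  pop 0: indeg[2]->0; indeg[4]->1 | ready=[2] | order so far=[3, 5, 1, 6, 7, 0]
  pop 2: indeg[4]->0 | ready=[4] | order so far=[3, 5, 1, 6, 7, 0, 2]
  pop 4: no out-edges | ready=[] | order so far=[3, 5, 1, 6, 7, 0, 2, 4]
New canonical toposort: [3, 5, 1, 6, 7, 0, 2, 4]
Compare positions:
  Node 0: index 5 -> 5 (same)
  Node 1: index 2 -> 2 (same)
  Node 2: index 6 -> 6 (same)
  Node 3: index 0 -> 0 (same)
  Node 4: index 7 -> 7 (same)
  Node 5: index 1 -> 1 (same)
  Node 6: index 3 -> 3 (same)
  Node 7: index 4 -> 4 (same)
Nodes that changed position: none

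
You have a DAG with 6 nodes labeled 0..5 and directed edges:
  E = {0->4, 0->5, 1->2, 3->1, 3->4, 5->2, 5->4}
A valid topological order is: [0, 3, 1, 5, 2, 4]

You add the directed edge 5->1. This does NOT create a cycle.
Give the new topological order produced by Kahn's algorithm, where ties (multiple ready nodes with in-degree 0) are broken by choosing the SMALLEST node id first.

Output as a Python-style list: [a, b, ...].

Old toposort: [0, 3, 1, 5, 2, 4]
Added edge: 5->1
Position of 5 (3) > position of 1 (2). Must reorder: 5 must now come before 1.
Run Kahn's algorithm (break ties by smallest node id):
  initial in-degrees: [0, 2, 2, 0, 3, 1]
  ready (indeg=0): [0, 3]
  pop 0: indeg[4]->2; indeg[5]->0 | ready=[3, 5] | order so far=[0]
  pop 3: indeg[1]->1; indeg[4]->1 | ready=[5] | order so far=[0, 3]
  pop 5: indeg[1]->0; indeg[2]->1; indeg[4]->0 | ready=[1, 4] | order so far=[0, 3, 5]
  pop 1: indeg[2]->0 | ready=[2, 4] | order so far=[0, 3, 5, 1]
  pop 2: no out-edges | ready=[4] | order so far=[0, 3, 5, 1, 2]
  pop 4: no out-edges | ready=[] | order so far=[0, 3, 5, 1, 2, 4]
  Result: [0, 3, 5, 1, 2, 4]

Answer: [0, 3, 5, 1, 2, 4]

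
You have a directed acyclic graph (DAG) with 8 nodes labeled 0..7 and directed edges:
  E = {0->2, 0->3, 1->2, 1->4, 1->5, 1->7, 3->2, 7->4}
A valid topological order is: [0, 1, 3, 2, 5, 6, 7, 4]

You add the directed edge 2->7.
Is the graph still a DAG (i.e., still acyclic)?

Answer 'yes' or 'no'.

Answer: yes

Derivation:
Given toposort: [0, 1, 3, 2, 5, 6, 7, 4]
Position of 2: index 3; position of 7: index 6
New edge 2->7: forward
Forward edge: respects the existing order. Still a DAG, same toposort still valid.
Still a DAG? yes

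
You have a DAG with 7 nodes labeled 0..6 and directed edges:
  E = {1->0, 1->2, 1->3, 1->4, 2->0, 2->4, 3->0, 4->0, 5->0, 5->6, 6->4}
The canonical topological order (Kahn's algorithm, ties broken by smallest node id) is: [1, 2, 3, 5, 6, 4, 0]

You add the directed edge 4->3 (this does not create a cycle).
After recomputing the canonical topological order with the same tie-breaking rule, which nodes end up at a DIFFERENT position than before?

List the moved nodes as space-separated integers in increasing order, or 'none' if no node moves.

Answer: 3 4 5 6

Derivation:
Old toposort: [1, 2, 3, 5, 6, 4, 0]
Added edge 4->3
Recompute Kahn (smallest-id tiebreak):
  initial in-degrees: [5, 0, 1, 2, 3, 0, 1]
  ready (indeg=0): [1, 5]
  pop 1: indeg[0]->4; indeg[2]->0; indeg[3]->1; indeg[4]->2 | ready=[2, 5] | order so far=[1]
  pop 2: indeg[0]->3; indeg[4]->1 | ready=[5] | order so far=[1, 2]
  pop 5: indeg[0]->2; indeg[6]->0 | ready=[6] | order so far=[1, 2, 5]
  pop 6: indeg[4]->0 | ready=[4] | order so far=[1, 2, 5, 6]
  pop 4: indeg[0]->1; indeg[3]->0 | ready=[3] | order so far=[1, 2, 5, 6, 4]
  pop 3: indeg[0]->0 | ready=[0] | order so far=[1, 2, 5, 6, 4, 3]
  pop 0: no out-edges | ready=[] | order so far=[1, 2, 5, 6, 4, 3, 0]
New canonical toposort: [1, 2, 5, 6, 4, 3, 0]
Compare positions:
  Node 0: index 6 -> 6 (same)
  Node 1: index 0 -> 0 (same)
  Node 2: index 1 -> 1 (same)
  Node 3: index 2 -> 5 (moved)
  Node 4: index 5 -> 4 (moved)
  Node 5: index 3 -> 2 (moved)
  Node 6: index 4 -> 3 (moved)
Nodes that changed position: 3 4 5 6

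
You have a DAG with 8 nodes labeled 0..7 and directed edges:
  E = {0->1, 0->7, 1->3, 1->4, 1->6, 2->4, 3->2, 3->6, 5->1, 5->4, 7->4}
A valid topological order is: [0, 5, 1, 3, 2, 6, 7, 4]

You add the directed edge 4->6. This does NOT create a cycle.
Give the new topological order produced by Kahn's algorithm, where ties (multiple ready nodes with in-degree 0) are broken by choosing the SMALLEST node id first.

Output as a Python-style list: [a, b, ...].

Old toposort: [0, 5, 1, 3, 2, 6, 7, 4]
Added edge: 4->6
Position of 4 (7) > position of 6 (5). Must reorder: 4 must now come before 6.
Run Kahn's algorithm (break ties by smallest node id):
  initial in-degrees: [0, 2, 1, 1, 4, 0, 3, 1]
  ready (indeg=0): [0, 5]
  pop 0: indeg[1]->1; indeg[7]->0 | ready=[5, 7] | order so far=[0]
  pop 5: indeg[1]->0; indeg[4]->3 | ready=[1, 7] | order so far=[0, 5]
  pop 1: indeg[3]->0; indeg[4]->2; indeg[6]->2 | ready=[3, 7] | order so far=[0, 5, 1]
  pop 3: indeg[2]->0; indeg[6]->1 | ready=[2, 7] | order so far=[0, 5, 1, 3]
  pop 2: indeg[4]->1 | ready=[7] | order so far=[0, 5, 1, 3, 2]
  pop 7: indeg[4]->0 | ready=[4] | order so far=[0, 5, 1, 3, 2, 7]
  pop 4: indeg[6]->0 | ready=[6] | order so far=[0, 5, 1, 3, 2, 7, 4]
  pop 6: no out-edges | ready=[] | order so far=[0, 5, 1, 3, 2, 7, 4, 6]
  Result: [0, 5, 1, 3, 2, 7, 4, 6]

Answer: [0, 5, 1, 3, 2, 7, 4, 6]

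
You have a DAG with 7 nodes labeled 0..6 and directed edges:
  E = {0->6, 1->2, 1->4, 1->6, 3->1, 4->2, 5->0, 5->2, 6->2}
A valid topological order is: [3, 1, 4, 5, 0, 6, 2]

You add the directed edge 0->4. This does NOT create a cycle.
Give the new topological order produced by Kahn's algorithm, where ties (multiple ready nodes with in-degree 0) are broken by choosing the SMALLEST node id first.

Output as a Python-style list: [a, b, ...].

Old toposort: [3, 1, 4, 5, 0, 6, 2]
Added edge: 0->4
Position of 0 (4) > position of 4 (2). Must reorder: 0 must now come before 4.
Run Kahn's algorithm (break ties by smallest node id):
  initial in-degrees: [1, 1, 4, 0, 2, 0, 2]
  ready (indeg=0): [3, 5]
  pop 3: indeg[1]->0 | ready=[1, 5] | order so far=[3]
  pop 1: indeg[2]->3; indeg[4]->1; indeg[6]->1 | ready=[5] | order so far=[3, 1]
  pop 5: indeg[0]->0; indeg[2]->2 | ready=[0] | order so far=[3, 1, 5]
  pop 0: indeg[4]->0; indeg[6]->0 | ready=[4, 6] | order so far=[3, 1, 5, 0]
  pop 4: indeg[2]->1 | ready=[6] | order so far=[3, 1, 5, 0, 4]
  pop 6: indeg[2]->0 | ready=[2] | order so far=[3, 1, 5, 0, 4, 6]
  pop 2: no out-edges | ready=[] | order so far=[3, 1, 5, 0, 4, 6, 2]
  Result: [3, 1, 5, 0, 4, 6, 2]

Answer: [3, 1, 5, 0, 4, 6, 2]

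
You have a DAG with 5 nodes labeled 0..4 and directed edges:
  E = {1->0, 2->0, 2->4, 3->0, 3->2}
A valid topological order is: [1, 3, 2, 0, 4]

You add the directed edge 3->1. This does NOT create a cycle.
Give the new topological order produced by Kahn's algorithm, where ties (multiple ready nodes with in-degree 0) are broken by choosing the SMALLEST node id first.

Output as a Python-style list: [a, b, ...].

Answer: [3, 1, 2, 0, 4]

Derivation:
Old toposort: [1, 3, 2, 0, 4]
Added edge: 3->1
Position of 3 (1) > position of 1 (0). Must reorder: 3 must now come before 1.
Run Kahn's algorithm (break ties by smallest node id):
  initial in-degrees: [3, 1, 1, 0, 1]
  ready (indeg=0): [3]
  pop 3: indeg[0]->2; indeg[1]->0; indeg[2]->0 | ready=[1, 2] | order so far=[3]
  pop 1: indeg[0]->1 | ready=[2] | order so far=[3, 1]
  pop 2: indeg[0]->0; indeg[4]->0 | ready=[0, 4] | order so far=[3, 1, 2]
  pop 0: no out-edges | ready=[4] | order so far=[3, 1, 2, 0]
  pop 4: no out-edges | ready=[] | order so far=[3, 1, 2, 0, 4]
  Result: [3, 1, 2, 0, 4]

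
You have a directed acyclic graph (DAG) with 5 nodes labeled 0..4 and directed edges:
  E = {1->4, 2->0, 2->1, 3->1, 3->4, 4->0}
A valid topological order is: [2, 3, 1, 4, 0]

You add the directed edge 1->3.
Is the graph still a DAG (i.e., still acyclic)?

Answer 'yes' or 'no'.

Answer: no

Derivation:
Given toposort: [2, 3, 1, 4, 0]
Position of 1: index 2; position of 3: index 1
New edge 1->3: backward (u after v in old order)
Backward edge: old toposort is now invalid. Check if this creates a cycle.
Does 3 already reach 1? Reachable from 3: [0, 1, 3, 4]. YES -> cycle!
Still a DAG? no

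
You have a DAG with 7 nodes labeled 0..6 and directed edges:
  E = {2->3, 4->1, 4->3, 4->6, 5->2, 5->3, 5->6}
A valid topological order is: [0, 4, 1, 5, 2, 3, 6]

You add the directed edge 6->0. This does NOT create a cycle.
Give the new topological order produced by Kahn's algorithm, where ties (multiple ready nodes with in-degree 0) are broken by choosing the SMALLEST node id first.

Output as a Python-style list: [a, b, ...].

Answer: [4, 1, 5, 2, 3, 6, 0]

Derivation:
Old toposort: [0, 4, 1, 5, 2, 3, 6]
Added edge: 6->0
Position of 6 (6) > position of 0 (0). Must reorder: 6 must now come before 0.
Run Kahn's algorithm (break ties by smallest node id):
  initial in-degrees: [1, 1, 1, 3, 0, 0, 2]
  ready (indeg=0): [4, 5]
  pop 4: indeg[1]->0; indeg[3]->2; indeg[6]->1 | ready=[1, 5] | order so far=[4]
  pop 1: no out-edges | ready=[5] | order so far=[4, 1]
  pop 5: indeg[2]->0; indeg[3]->1; indeg[6]->0 | ready=[2, 6] | order so far=[4, 1, 5]
  pop 2: indeg[3]->0 | ready=[3, 6] | order so far=[4, 1, 5, 2]
  pop 3: no out-edges | ready=[6] | order so far=[4, 1, 5, 2, 3]
  pop 6: indeg[0]->0 | ready=[0] | order so far=[4, 1, 5, 2, 3, 6]
  pop 0: no out-edges | ready=[] | order so far=[4, 1, 5, 2, 3, 6, 0]
  Result: [4, 1, 5, 2, 3, 6, 0]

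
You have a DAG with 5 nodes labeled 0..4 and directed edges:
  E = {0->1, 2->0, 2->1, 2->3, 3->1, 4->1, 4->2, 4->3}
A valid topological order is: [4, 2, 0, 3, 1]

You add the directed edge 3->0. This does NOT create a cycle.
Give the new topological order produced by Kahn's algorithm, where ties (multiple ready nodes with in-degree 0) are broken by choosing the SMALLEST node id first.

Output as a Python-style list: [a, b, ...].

Answer: [4, 2, 3, 0, 1]

Derivation:
Old toposort: [4, 2, 0, 3, 1]
Added edge: 3->0
Position of 3 (3) > position of 0 (2). Must reorder: 3 must now come before 0.
Run Kahn's algorithm (break ties by smallest node id):
  initial in-degrees: [2, 4, 1, 2, 0]
  ready (indeg=0): [4]
  pop 4: indeg[1]->3; indeg[2]->0; indeg[3]->1 | ready=[2] | order so far=[4]
  pop 2: indeg[0]->1; indeg[1]->2; indeg[3]->0 | ready=[3] | order so far=[4, 2]
  pop 3: indeg[0]->0; indeg[1]->1 | ready=[0] | order so far=[4, 2, 3]
  pop 0: indeg[1]->0 | ready=[1] | order so far=[4, 2, 3, 0]
  pop 1: no out-edges | ready=[] | order so far=[4, 2, 3, 0, 1]
  Result: [4, 2, 3, 0, 1]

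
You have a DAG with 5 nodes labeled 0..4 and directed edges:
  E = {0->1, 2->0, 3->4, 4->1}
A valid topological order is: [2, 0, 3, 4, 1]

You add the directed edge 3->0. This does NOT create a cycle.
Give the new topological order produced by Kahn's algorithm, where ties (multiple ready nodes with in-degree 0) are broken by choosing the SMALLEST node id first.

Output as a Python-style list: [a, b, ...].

Answer: [2, 3, 0, 4, 1]

Derivation:
Old toposort: [2, 0, 3, 4, 1]
Added edge: 3->0
Position of 3 (2) > position of 0 (1). Must reorder: 3 must now come before 0.
Run Kahn's algorithm (break ties by smallest node id):
  initial in-degrees: [2, 2, 0, 0, 1]
  ready (indeg=0): [2, 3]
  pop 2: indeg[0]->1 | ready=[3] | order so far=[2]
  pop 3: indeg[0]->0; indeg[4]->0 | ready=[0, 4] | order so far=[2, 3]
  pop 0: indeg[1]->1 | ready=[4] | order so far=[2, 3, 0]
  pop 4: indeg[1]->0 | ready=[1] | order so far=[2, 3, 0, 4]
  pop 1: no out-edges | ready=[] | order so far=[2, 3, 0, 4, 1]
  Result: [2, 3, 0, 4, 1]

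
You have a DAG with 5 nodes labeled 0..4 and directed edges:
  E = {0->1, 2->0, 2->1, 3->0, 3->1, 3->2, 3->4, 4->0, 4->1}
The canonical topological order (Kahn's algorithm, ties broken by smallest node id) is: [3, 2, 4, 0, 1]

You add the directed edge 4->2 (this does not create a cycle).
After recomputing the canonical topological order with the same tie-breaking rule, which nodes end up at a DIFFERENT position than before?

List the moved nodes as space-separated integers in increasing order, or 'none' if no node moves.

Answer: 2 4

Derivation:
Old toposort: [3, 2, 4, 0, 1]
Added edge 4->2
Recompute Kahn (smallest-id tiebreak):
  initial in-degrees: [3, 4, 2, 0, 1]
  ready (indeg=0): [3]
  pop 3: indeg[0]->2; indeg[1]->3; indeg[2]->1; indeg[4]->0 | ready=[4] | order so far=[3]
  pop 4: indeg[0]->1; indeg[1]->2; indeg[2]->0 | ready=[2] | order so far=[3, 4]
  pop 2: indeg[0]->0; indeg[1]->1 | ready=[0] | order so far=[3, 4, 2]
  pop 0: indeg[1]->0 | ready=[1] | order so far=[3, 4, 2, 0]
  pop 1: no out-edges | ready=[] | order so far=[3, 4, 2, 0, 1]
New canonical toposort: [3, 4, 2, 0, 1]
Compare positions:
  Node 0: index 3 -> 3 (same)
  Node 1: index 4 -> 4 (same)
  Node 2: index 1 -> 2 (moved)
  Node 3: index 0 -> 0 (same)
  Node 4: index 2 -> 1 (moved)
Nodes that changed position: 2 4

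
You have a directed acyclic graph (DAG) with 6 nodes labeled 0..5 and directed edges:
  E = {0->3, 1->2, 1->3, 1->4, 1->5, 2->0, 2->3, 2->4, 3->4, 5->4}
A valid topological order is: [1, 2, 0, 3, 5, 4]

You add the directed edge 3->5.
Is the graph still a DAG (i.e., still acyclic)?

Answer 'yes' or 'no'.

Answer: yes

Derivation:
Given toposort: [1, 2, 0, 3, 5, 4]
Position of 3: index 3; position of 5: index 4
New edge 3->5: forward
Forward edge: respects the existing order. Still a DAG, same toposort still valid.
Still a DAG? yes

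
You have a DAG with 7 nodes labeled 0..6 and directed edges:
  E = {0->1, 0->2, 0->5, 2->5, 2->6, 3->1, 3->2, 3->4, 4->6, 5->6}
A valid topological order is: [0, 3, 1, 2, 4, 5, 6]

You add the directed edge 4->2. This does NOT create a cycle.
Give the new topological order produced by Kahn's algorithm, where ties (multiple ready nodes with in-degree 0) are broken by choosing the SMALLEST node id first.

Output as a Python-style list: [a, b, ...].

Answer: [0, 3, 1, 4, 2, 5, 6]

Derivation:
Old toposort: [0, 3, 1, 2, 4, 5, 6]
Added edge: 4->2
Position of 4 (4) > position of 2 (3). Must reorder: 4 must now come before 2.
Run Kahn's algorithm (break ties by smallest node id):
  initial in-degrees: [0, 2, 3, 0, 1, 2, 3]
  ready (indeg=0): [0, 3]
  pop 0: indeg[1]->1; indeg[2]->2; indeg[5]->1 | ready=[3] | order so far=[0]
  pop 3: indeg[1]->0; indeg[2]->1; indeg[4]->0 | ready=[1, 4] | order so far=[0, 3]
  pop 1: no out-edges | ready=[4] | order so far=[0, 3, 1]
  pop 4: indeg[2]->0; indeg[6]->2 | ready=[2] | order so far=[0, 3, 1, 4]
  pop 2: indeg[5]->0; indeg[6]->1 | ready=[5] | order so far=[0, 3, 1, 4, 2]
  pop 5: indeg[6]->0 | ready=[6] | order so far=[0, 3, 1, 4, 2, 5]
  pop 6: no out-edges | ready=[] | order so far=[0, 3, 1, 4, 2, 5, 6]
  Result: [0, 3, 1, 4, 2, 5, 6]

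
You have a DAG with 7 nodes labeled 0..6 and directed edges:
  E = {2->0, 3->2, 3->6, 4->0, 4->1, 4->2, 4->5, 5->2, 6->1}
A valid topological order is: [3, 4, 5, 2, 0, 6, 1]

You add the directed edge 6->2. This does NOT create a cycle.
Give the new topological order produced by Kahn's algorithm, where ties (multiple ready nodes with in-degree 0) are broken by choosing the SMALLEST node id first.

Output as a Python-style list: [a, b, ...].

Answer: [3, 4, 5, 6, 1, 2, 0]

Derivation:
Old toposort: [3, 4, 5, 2, 0, 6, 1]
Added edge: 6->2
Position of 6 (5) > position of 2 (3). Must reorder: 6 must now come before 2.
Run Kahn's algorithm (break ties by smallest node id):
  initial in-degrees: [2, 2, 4, 0, 0, 1, 1]
  ready (indeg=0): [3, 4]
  pop 3: indeg[2]->3; indeg[6]->0 | ready=[4, 6] | order so far=[3]
  pop 4: indeg[0]->1; indeg[1]->1; indeg[2]->2; indeg[5]->0 | ready=[5, 6] | order so far=[3, 4]
  pop 5: indeg[2]->1 | ready=[6] | order so far=[3, 4, 5]
  pop 6: indeg[1]->0; indeg[2]->0 | ready=[1, 2] | order so far=[3, 4, 5, 6]
  pop 1: no out-edges | ready=[2] | order so far=[3, 4, 5, 6, 1]
  pop 2: indeg[0]->0 | ready=[0] | order so far=[3, 4, 5, 6, 1, 2]
  pop 0: no out-edges | ready=[] | order so far=[3, 4, 5, 6, 1, 2, 0]
  Result: [3, 4, 5, 6, 1, 2, 0]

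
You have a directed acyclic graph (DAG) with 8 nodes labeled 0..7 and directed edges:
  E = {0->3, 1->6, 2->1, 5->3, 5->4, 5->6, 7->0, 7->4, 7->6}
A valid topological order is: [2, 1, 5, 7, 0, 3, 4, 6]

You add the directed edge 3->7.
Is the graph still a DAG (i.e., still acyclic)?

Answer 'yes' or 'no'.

Given toposort: [2, 1, 5, 7, 0, 3, 4, 6]
Position of 3: index 5; position of 7: index 3
New edge 3->7: backward (u after v in old order)
Backward edge: old toposort is now invalid. Check if this creates a cycle.
Does 7 already reach 3? Reachable from 7: [0, 3, 4, 6, 7]. YES -> cycle!
Still a DAG? no

Answer: no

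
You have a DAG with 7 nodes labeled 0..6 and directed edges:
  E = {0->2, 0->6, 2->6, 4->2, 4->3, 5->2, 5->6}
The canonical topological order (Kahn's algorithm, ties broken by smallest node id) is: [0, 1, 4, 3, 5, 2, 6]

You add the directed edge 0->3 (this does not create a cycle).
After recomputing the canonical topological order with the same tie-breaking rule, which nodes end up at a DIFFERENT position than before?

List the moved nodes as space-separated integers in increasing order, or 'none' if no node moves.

Answer: none

Derivation:
Old toposort: [0, 1, 4, 3, 5, 2, 6]
Added edge 0->3
Recompute Kahn (smallest-id tiebreak):
  initial in-degrees: [0, 0, 3, 2, 0, 0, 3]
  ready (indeg=0): [0, 1, 4, 5]
  pop 0: indeg[2]->2; indeg[3]->1; indeg[6]->2 | ready=[1, 4, 5] | order so far=[0]
  pop 1: no out-edges | ready=[4, 5] | order so far=[0, 1]
  pop 4: indeg[2]->1; indeg[3]->0 | ready=[3, 5] | order so far=[0, 1, 4]
  pop 3: no out-edges | ready=[5] | order so far=[0, 1, 4, 3]
  pop 5: indeg[2]->0; indeg[6]->1 | ready=[2] | order so far=[0, 1, 4, 3, 5]
  pop 2: indeg[6]->0 | ready=[6] | order so far=[0, 1, 4, 3, 5, 2]
  pop 6: no out-edges | ready=[] | order so far=[0, 1, 4, 3, 5, 2, 6]
New canonical toposort: [0, 1, 4, 3, 5, 2, 6]
Compare positions:
  Node 0: index 0 -> 0 (same)
  Node 1: index 1 -> 1 (same)
  Node 2: index 5 -> 5 (same)
  Node 3: index 3 -> 3 (same)
  Node 4: index 2 -> 2 (same)
  Node 5: index 4 -> 4 (same)
  Node 6: index 6 -> 6 (same)
Nodes that changed position: none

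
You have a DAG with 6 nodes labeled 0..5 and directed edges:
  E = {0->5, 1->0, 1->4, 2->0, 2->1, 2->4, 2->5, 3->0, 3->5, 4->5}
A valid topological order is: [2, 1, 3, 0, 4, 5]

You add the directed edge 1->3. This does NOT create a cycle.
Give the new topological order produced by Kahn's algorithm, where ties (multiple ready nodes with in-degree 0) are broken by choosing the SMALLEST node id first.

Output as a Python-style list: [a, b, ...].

Answer: [2, 1, 3, 0, 4, 5]

Derivation:
Old toposort: [2, 1, 3, 0, 4, 5]
Added edge: 1->3
Position of 1 (1) < position of 3 (2). Old order still valid.
Run Kahn's algorithm (break ties by smallest node id):
  initial in-degrees: [3, 1, 0, 1, 2, 4]
  ready (indeg=0): [2]
  pop 2: indeg[0]->2; indeg[1]->0; indeg[4]->1; indeg[5]->3 | ready=[1] | order so far=[2]
  pop 1: indeg[0]->1; indeg[3]->0; indeg[4]->0 | ready=[3, 4] | order so far=[2, 1]
  pop 3: indeg[0]->0; indeg[5]->2 | ready=[0, 4] | order so far=[2, 1, 3]
  pop 0: indeg[5]->1 | ready=[4] | order so far=[2, 1, 3, 0]
  pop 4: indeg[5]->0 | ready=[5] | order so far=[2, 1, 3, 0, 4]
  pop 5: no out-edges | ready=[] | order so far=[2, 1, 3, 0, 4, 5]
  Result: [2, 1, 3, 0, 4, 5]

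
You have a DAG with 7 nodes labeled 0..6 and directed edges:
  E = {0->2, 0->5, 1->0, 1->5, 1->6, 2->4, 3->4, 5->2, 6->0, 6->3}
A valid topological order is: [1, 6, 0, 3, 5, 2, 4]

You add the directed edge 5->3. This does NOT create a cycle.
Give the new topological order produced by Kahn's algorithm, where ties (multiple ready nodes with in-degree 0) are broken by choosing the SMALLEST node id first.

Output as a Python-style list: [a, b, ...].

Old toposort: [1, 6, 0, 3, 5, 2, 4]
Added edge: 5->3
Position of 5 (4) > position of 3 (3). Must reorder: 5 must now come before 3.
Run Kahn's algorithm (break ties by smallest node id):
  initial in-degrees: [2, 0, 2, 2, 2, 2, 1]
  ready (indeg=0): [1]
  pop 1: indeg[0]->1; indeg[5]->1; indeg[6]->0 | ready=[6] | order so far=[1]
  pop 6: indeg[0]->0; indeg[3]->1 | ready=[0] | order so far=[1, 6]
  pop 0: indeg[2]->1; indeg[5]->0 | ready=[5] | order so far=[1, 6, 0]
  pop 5: indeg[2]->0; indeg[3]->0 | ready=[2, 3] | order so far=[1, 6, 0, 5]
  pop 2: indeg[4]->1 | ready=[3] | order so far=[1, 6, 0, 5, 2]
  pop 3: indeg[4]->0 | ready=[4] | order so far=[1, 6, 0, 5, 2, 3]
  pop 4: no out-edges | ready=[] | order so far=[1, 6, 0, 5, 2, 3, 4]
  Result: [1, 6, 0, 5, 2, 3, 4]

Answer: [1, 6, 0, 5, 2, 3, 4]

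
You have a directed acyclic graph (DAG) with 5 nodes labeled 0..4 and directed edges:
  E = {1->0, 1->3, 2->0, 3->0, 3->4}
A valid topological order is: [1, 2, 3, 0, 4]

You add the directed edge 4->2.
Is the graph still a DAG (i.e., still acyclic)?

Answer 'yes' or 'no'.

Given toposort: [1, 2, 3, 0, 4]
Position of 4: index 4; position of 2: index 1
New edge 4->2: backward (u after v in old order)
Backward edge: old toposort is now invalid. Check if this creates a cycle.
Does 2 already reach 4? Reachable from 2: [0, 2]. NO -> still a DAG (reorder needed).
Still a DAG? yes

Answer: yes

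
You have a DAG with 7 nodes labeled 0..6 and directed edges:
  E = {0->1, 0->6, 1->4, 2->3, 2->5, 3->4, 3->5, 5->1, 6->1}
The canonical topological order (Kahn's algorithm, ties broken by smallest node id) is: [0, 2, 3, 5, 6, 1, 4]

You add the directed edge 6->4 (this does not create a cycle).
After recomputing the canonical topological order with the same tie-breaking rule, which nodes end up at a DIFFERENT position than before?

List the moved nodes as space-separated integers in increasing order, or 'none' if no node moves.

Old toposort: [0, 2, 3, 5, 6, 1, 4]
Added edge 6->4
Recompute Kahn (smallest-id tiebreak):
  initial in-degrees: [0, 3, 0, 1, 3, 2, 1]
  ready (indeg=0): [0, 2]
  pop 0: indeg[1]->2; indeg[6]->0 | ready=[2, 6] | order so far=[0]
  pop 2: indeg[3]->0; indeg[5]->1 | ready=[3, 6] | order so far=[0, 2]
  pop 3: indeg[4]->2; indeg[5]->0 | ready=[5, 6] | order so far=[0, 2, 3]
  pop 5: indeg[1]->1 | ready=[6] | order so far=[0, 2, 3, 5]
  pop 6: indeg[1]->0; indeg[4]->1 | ready=[1] | order so far=[0, 2, 3, 5, 6]
  pop 1: indeg[4]->0 | ready=[4] | order so far=[0, 2, 3, 5, 6, 1]
  pop 4: no out-edges | ready=[] | order so far=[0, 2, 3, 5, 6, 1, 4]
New canonical toposort: [0, 2, 3, 5, 6, 1, 4]
Compare positions:
  Node 0: index 0 -> 0 (same)
  Node 1: index 5 -> 5 (same)
  Node 2: index 1 -> 1 (same)
  Node 3: index 2 -> 2 (same)
  Node 4: index 6 -> 6 (same)
  Node 5: index 3 -> 3 (same)
  Node 6: index 4 -> 4 (same)
Nodes that changed position: none

Answer: none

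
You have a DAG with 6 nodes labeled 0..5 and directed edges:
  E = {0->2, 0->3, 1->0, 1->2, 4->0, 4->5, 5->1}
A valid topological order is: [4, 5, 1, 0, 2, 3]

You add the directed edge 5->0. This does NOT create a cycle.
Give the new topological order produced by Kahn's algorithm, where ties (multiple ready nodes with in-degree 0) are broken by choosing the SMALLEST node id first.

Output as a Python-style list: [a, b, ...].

Answer: [4, 5, 1, 0, 2, 3]

Derivation:
Old toposort: [4, 5, 1, 0, 2, 3]
Added edge: 5->0
Position of 5 (1) < position of 0 (3). Old order still valid.
Run Kahn's algorithm (break ties by smallest node id):
  initial in-degrees: [3, 1, 2, 1, 0, 1]
  ready (indeg=0): [4]
  pop 4: indeg[0]->2; indeg[5]->0 | ready=[5] | order so far=[4]
  pop 5: indeg[0]->1; indeg[1]->0 | ready=[1] | order so far=[4, 5]
  pop 1: indeg[0]->0; indeg[2]->1 | ready=[0] | order so far=[4, 5, 1]
  pop 0: indeg[2]->0; indeg[3]->0 | ready=[2, 3] | order so far=[4, 5, 1, 0]
  pop 2: no out-edges | ready=[3] | order so far=[4, 5, 1, 0, 2]
  pop 3: no out-edges | ready=[] | order so far=[4, 5, 1, 0, 2, 3]
  Result: [4, 5, 1, 0, 2, 3]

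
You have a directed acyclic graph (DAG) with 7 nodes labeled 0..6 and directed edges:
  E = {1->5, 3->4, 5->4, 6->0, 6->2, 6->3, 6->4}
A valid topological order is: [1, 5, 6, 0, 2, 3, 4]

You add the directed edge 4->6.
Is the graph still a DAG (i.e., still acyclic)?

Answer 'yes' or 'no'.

Given toposort: [1, 5, 6, 0, 2, 3, 4]
Position of 4: index 6; position of 6: index 2
New edge 4->6: backward (u after v in old order)
Backward edge: old toposort is now invalid. Check if this creates a cycle.
Does 6 already reach 4? Reachable from 6: [0, 2, 3, 4, 6]. YES -> cycle!
Still a DAG? no

Answer: no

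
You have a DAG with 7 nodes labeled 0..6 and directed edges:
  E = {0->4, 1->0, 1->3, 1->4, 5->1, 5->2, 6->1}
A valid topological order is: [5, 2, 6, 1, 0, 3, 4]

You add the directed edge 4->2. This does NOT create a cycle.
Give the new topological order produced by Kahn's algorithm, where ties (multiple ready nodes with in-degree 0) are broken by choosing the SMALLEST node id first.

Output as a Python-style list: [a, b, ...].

Answer: [5, 6, 1, 0, 3, 4, 2]

Derivation:
Old toposort: [5, 2, 6, 1, 0, 3, 4]
Added edge: 4->2
Position of 4 (6) > position of 2 (1). Must reorder: 4 must now come before 2.
Run Kahn's algorithm (break ties by smallest node id):
  initial in-degrees: [1, 2, 2, 1, 2, 0, 0]
  ready (indeg=0): [5, 6]
  pop 5: indeg[1]->1; indeg[2]->1 | ready=[6] | order so far=[5]
  pop 6: indeg[1]->0 | ready=[1] | order so far=[5, 6]
  pop 1: indeg[0]->0; indeg[3]->0; indeg[4]->1 | ready=[0, 3] | order so far=[5, 6, 1]
  pop 0: indeg[4]->0 | ready=[3, 4] | order so far=[5, 6, 1, 0]
  pop 3: no out-edges | ready=[4] | order so far=[5, 6, 1, 0, 3]
  pop 4: indeg[2]->0 | ready=[2] | order so far=[5, 6, 1, 0, 3, 4]
  pop 2: no out-edges | ready=[] | order so far=[5, 6, 1, 0, 3, 4, 2]
  Result: [5, 6, 1, 0, 3, 4, 2]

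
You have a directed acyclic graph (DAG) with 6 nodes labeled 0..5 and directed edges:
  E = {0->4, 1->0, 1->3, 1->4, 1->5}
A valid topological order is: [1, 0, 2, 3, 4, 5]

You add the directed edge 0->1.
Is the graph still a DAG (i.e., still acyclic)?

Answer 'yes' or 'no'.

Given toposort: [1, 0, 2, 3, 4, 5]
Position of 0: index 1; position of 1: index 0
New edge 0->1: backward (u after v in old order)
Backward edge: old toposort is now invalid. Check if this creates a cycle.
Does 1 already reach 0? Reachable from 1: [0, 1, 3, 4, 5]. YES -> cycle!
Still a DAG? no

Answer: no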